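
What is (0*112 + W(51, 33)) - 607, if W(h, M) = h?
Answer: -556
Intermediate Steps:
(0*112 + W(51, 33)) - 607 = (0*112 + 51) - 607 = (0 + 51) - 607 = 51 - 607 = -556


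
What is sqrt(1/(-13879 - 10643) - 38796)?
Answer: I*sqrt(23329139889786)/24522 ≈ 196.97*I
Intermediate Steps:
sqrt(1/(-13879 - 10643) - 38796) = sqrt(1/(-24522) - 38796) = sqrt(-1/24522 - 38796) = sqrt(-951355513/24522) = I*sqrt(23329139889786)/24522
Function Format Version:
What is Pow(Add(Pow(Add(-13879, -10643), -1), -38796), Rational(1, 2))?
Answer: Mul(Rational(1, 24522), I, Pow(23329139889786, Rational(1, 2))) ≈ Mul(196.97, I)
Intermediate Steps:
Pow(Add(Pow(Add(-13879, -10643), -1), -38796), Rational(1, 2)) = Pow(Add(Pow(-24522, -1), -38796), Rational(1, 2)) = Pow(Add(Rational(-1, 24522), -38796), Rational(1, 2)) = Pow(Rational(-951355513, 24522), Rational(1, 2)) = Mul(Rational(1, 24522), I, Pow(23329139889786, Rational(1, 2)))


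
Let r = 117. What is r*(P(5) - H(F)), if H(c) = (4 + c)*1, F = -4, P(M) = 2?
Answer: 234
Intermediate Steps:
H(c) = 4 + c
r*(P(5) - H(F)) = 117*(2 - (4 - 4)) = 117*(2 - 1*0) = 117*(2 + 0) = 117*2 = 234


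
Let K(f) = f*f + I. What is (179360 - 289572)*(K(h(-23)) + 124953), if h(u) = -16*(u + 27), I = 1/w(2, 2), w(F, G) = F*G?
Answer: -14222775941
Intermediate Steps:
I = 1/4 (I = 1/(2*2) = 1/4 ≈ 0.25000)
h(u) = -432 - 16*u (h(u) = -16*(27 + u) = -432 - 16*u)
K(f) = 1/4 + f**2 (K(f) = f*f + 1/4 = f**2 + 1/4 = 1/4 + f**2)
(179360 - 289572)*(K(h(-23)) + 124953) = (179360 - 289572)*((1/4 + (-432 - 16*(-23))**2) + 124953) = -110212*((1/4 + (-432 + 368)**2) + 124953) = -110212*((1/4 + (-64)**2) + 124953) = -110212*((1/4 + 4096) + 124953) = -110212*(16385/4 + 124953) = -110212*516197/4 = -14222775941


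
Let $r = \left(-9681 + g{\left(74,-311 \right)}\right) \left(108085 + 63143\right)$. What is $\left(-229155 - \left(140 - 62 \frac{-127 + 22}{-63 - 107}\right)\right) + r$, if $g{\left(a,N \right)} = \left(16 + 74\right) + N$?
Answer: $- \frac{28827391516}{17} \approx -1.6957 \cdot 10^{9}$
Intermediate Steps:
$g{\left(a,N \right)} = 90 + N$
$r = -1695499656$ ($r = \left(-9681 + \left(90 - 311\right)\right) \left(108085 + 63143\right) = \left(-9681 - 221\right) 171228 = \left(-9902\right) 171228 = -1695499656$)
$\left(-229155 - \left(140 - 62 \frac{-127 + 22}{-63 - 107}\right)\right) + r = \left(-229155 - \left(140 - 62 \frac{-127 + 22}{-63 - 107}\right)\right) - 1695499656 = \left(-229155 - \left(140 - 62 \left(- \frac{105}{-170}\right)\right)\right) - 1695499656 = \left(-229155 - \left(140 - 62 \left(\left(-105\right) \left(- \frac{1}{170}\right)\right)\right)\right) - 1695499656 = \left(-229155 + \left(62 \cdot \frac{21}{34} - 140\right)\right) - 1695499656 = \left(-229155 + \left(\frac{651}{17} - 140\right)\right) - 1695499656 = \left(-229155 - \frac{1729}{17}\right) - 1695499656 = - \frac{3897364}{17} - 1695499656 = - \frac{28827391516}{17}$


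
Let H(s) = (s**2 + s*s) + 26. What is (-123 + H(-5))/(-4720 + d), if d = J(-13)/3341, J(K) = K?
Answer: 12079/1213041 ≈ 0.0099576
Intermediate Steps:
H(s) = 26 + 2*s**2 (H(s) = (s**2 + s**2) + 26 = 2*s**2 + 26 = 26 + 2*s**2)
d = -1/257 (d = -13/3341 = -13*1/3341 = -1/257 ≈ -0.0038911)
(-123 + H(-5))/(-4720 + d) = (-123 + (26 + 2*(-5)**2))/(-4720 - 1/257) = (-123 + (26 + 2*25))/(-1213041/257) = (-123 + (26 + 50))*(-257/1213041) = (-123 + 76)*(-257/1213041) = -47*(-257/1213041) = 12079/1213041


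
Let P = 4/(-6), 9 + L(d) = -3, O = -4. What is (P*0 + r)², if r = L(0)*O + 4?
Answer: 2704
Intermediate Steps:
L(d) = -12 (L(d) = -9 - 3 = -12)
P = -⅔ (P = 4*(-⅙) = -⅔ ≈ -0.66667)
r = 52 (r = -12*(-4) + 4 = 48 + 4 = 52)
(P*0 + r)² = (-⅔*0 + 52)² = (0 + 52)² = 52² = 2704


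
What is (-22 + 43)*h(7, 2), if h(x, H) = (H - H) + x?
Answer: 147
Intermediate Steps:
h(x, H) = x (h(x, H) = 0 + x = x)
(-22 + 43)*h(7, 2) = (-22 + 43)*7 = 21*7 = 147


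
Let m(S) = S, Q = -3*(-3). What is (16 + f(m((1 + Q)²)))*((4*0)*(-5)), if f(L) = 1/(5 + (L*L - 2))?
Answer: 0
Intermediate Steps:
Q = 9
f(L) = 1/(3 + L²) (f(L) = 1/(5 + (L² - 2)) = 1/(5 + (-2 + L²)) = 1/(3 + L²))
(16 + f(m((1 + Q)²)))*((4*0)*(-5)) = (16 + 1/(3 + ((1 + 9)²)²))*((4*0)*(-5)) = (16 + 1/(3 + (10²)²))*(0*(-5)) = (16 + 1/(3 + 100²))*0 = (16 + 1/(3 + 10000))*0 = (16 + 1/10003)*0 = (160049/10003)*0 = 0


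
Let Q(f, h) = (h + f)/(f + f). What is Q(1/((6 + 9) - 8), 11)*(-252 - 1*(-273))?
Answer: 819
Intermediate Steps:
Q(f, h) = (f + h)/(2*f) (Q(f, h) = (f + h)/((2*f)) = (f + h)*(1/(2*f)) = (f + h)/(2*f))
Q(1/((6 + 9) - 8), 11)*(-252 - 1*(-273)) = ((1/((6 + 9) - 8) + 11)/(2*(1/((6 + 9) - 8))))*(-252 - 1*(-273)) = ((1/(15 - 8) + 11)/(2*(1/(15 - 8))))*(-252 + 273) = ((1/7 + 11)/(2*(1/7)))*21 = ((⅐ + 11)/(2*(⅐)))*21 = ((½)*7*(78/7))*21 = 39*21 = 819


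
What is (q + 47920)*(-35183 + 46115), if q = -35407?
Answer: 136792116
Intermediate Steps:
(q + 47920)*(-35183 + 46115) = (-35407 + 47920)*(-35183 + 46115) = 12513*10932 = 136792116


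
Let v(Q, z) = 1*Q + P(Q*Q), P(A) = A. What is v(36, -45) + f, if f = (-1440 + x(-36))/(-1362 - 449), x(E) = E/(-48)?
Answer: 9654765/7244 ≈ 1332.8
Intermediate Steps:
v(Q, z) = Q + Q**2 (v(Q, z) = 1*Q + Q*Q = Q + Q**2)
x(E) = -E/48 (x(E) = E*(-1/48) = -E/48)
f = 5757/7244 (f = (-1440 - 1/48*(-36))/(-1362 - 449) = (-1440 + 3/4)/(-1811) = -5757/4*(-1/1811) = 5757/7244 ≈ 0.79473)
v(36, -45) + f = 36*(1 + 36) + 5757/7244 = 36*37 + 5757/7244 = 1332 + 5757/7244 = 9654765/7244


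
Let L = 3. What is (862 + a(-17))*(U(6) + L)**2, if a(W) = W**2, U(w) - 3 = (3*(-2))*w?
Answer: 1035900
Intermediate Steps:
U(w) = 3 - 6*w (U(w) = 3 + (3*(-2))*w = 3 - 6*w)
(862 + a(-17))*(U(6) + L)**2 = (862 + (-17)**2)*((3 - 6*6) + 3)**2 = (862 + 289)*((3 - 36) + 3)**2 = 1151*(-33 + 3)**2 = 1151*(-30)**2 = 1151*900 = 1035900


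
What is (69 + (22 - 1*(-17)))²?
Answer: 11664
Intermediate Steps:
(69 + (22 - 1*(-17)))² = (69 + (22 + 17))² = (69 + 39)² = 108² = 11664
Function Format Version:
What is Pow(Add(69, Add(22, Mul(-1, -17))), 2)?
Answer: 11664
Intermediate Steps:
Pow(Add(69, Add(22, Mul(-1, -17))), 2) = Pow(Add(69, Add(22, 17)), 2) = Pow(Add(69, 39), 2) = Pow(108, 2) = 11664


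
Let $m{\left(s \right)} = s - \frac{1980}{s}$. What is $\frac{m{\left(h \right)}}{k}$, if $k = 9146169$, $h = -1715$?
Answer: $- \frac{587849}{3137135967} \approx -0.00018738$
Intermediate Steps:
$\frac{m{\left(h \right)}}{k} = \frac{-1715 - \frac{1980}{-1715}}{9146169} = \left(-1715 - - \frac{396}{343}\right) \frac{1}{9146169} = \left(-1715 + \frac{396}{343}\right) \frac{1}{9146169} = \left(- \frac{587849}{343}\right) \frac{1}{9146169} = - \frac{587849}{3137135967}$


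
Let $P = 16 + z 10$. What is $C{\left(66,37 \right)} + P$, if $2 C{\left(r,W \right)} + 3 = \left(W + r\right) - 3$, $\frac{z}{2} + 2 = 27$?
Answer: $\frac{1129}{2} \approx 564.5$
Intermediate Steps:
$z = 50$ ($z = -4 + 2 \cdot 27 = -4 + 54 = 50$)
$C{\left(r,W \right)} = -3 + \frac{W}{2} + \frac{r}{2}$ ($C{\left(r,W \right)} = - \frac{3}{2} + \frac{\left(W + r\right) - 3}{2} = - \frac{3}{2} + \frac{-3 + W + r}{2} = - \frac{3}{2} + \left(- \frac{3}{2} + \frac{W}{2} + \frac{r}{2}\right) = -3 + \frac{W}{2} + \frac{r}{2}$)
$P = 516$ ($P = 16 + 50 \cdot 10 = 16 + 500 = 516$)
$C{\left(66,37 \right)} + P = \left(-3 + \frac{1}{2} \cdot 37 + \frac{1}{2} \cdot 66\right) + 516 = \left(-3 + \frac{37}{2} + 33\right) + 516 = \frac{97}{2} + 516 = \frac{1129}{2}$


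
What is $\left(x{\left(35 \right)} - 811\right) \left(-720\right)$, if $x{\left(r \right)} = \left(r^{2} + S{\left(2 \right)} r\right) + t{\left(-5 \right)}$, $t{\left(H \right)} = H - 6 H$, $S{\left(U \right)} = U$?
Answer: $-366480$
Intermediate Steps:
$t{\left(H \right)} = - 5 H$
$x{\left(r \right)} = 25 + r^{2} + 2 r$ ($x{\left(r \right)} = \left(r^{2} + 2 r\right) - -25 = \left(r^{2} + 2 r\right) + 25 = 25 + r^{2} + 2 r$)
$\left(x{\left(35 \right)} - 811\right) \left(-720\right) = \left(\left(25 + 35^{2} + 2 \cdot 35\right) - 811\right) \left(-720\right) = \left(\left(25 + 1225 + 70\right) - 811\right) \left(-720\right) = \left(1320 - 811\right) \left(-720\right) = 509 \left(-720\right) = -366480$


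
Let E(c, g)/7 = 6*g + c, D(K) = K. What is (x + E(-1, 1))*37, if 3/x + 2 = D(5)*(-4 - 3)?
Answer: 1292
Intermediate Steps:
E(c, g) = 7*c + 42*g (E(c, g) = 7*(6*g + c) = 7*(c + 6*g) = 7*c + 42*g)
x = -3/37 (x = 3/(-2 + 5*(-4 - 3)) = 3/(-2 + 5*(-7)) = 3/(-2 - 35) = 3/(-37) = 3*(-1/37) = -3/37 ≈ -0.081081)
(x + E(-1, 1))*37 = (-3/37 + (7*(-1) + 42*1))*37 = (-3/37 + (-7 + 42))*37 = (-3/37 + 35)*37 = (1292/37)*37 = 1292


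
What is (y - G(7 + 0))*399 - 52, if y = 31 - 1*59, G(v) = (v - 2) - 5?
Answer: -11224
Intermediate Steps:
G(v) = -7 + v (G(v) = (-2 + v) - 5 = -7 + v)
y = -28 (y = 31 - 59 = -28)
(y - G(7 + 0))*399 - 52 = (-28 - (-7 + (7 + 0)))*399 - 52 = (-28 - (-7 + 7))*399 - 52 = (-28 - 1*0)*399 - 52 = (-28 + 0)*399 - 52 = -28*399 - 52 = -11172 - 52 = -11224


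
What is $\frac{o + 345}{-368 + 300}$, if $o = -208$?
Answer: $- \frac{137}{68} \approx -2.0147$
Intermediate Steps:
$\frac{o + 345}{-368 + 300} = \frac{-208 + 345}{-368 + 300} = \frac{137}{-68} = 137 \left(- \frac{1}{68}\right) = - \frac{137}{68}$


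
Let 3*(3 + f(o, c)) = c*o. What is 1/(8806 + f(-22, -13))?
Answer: 3/26695 ≈ 0.00011238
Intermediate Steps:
f(o, c) = -3 + c*o/3 (f(o, c) = -3 + (c*o)/3 = -3 + c*o/3)
1/(8806 + f(-22, -13)) = 1/(8806 + (-3 + (⅓)*(-13)*(-22))) = 1/(8806 + (-3 + 286/3)) = 1/(8806 + 277/3) = 1/(26695/3) = 3/26695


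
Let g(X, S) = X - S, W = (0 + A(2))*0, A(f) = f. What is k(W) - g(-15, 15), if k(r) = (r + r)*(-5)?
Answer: 30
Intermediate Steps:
W = 0 (W = (0 + 2)*0 = 2*0 = 0)
k(r) = -10*r (k(r) = (2*r)*(-5) = -10*r)
k(W) - g(-15, 15) = -10*0 - (-15 - 1*15) = 0 - (-15 - 15) = 0 - 1*(-30) = 0 + 30 = 30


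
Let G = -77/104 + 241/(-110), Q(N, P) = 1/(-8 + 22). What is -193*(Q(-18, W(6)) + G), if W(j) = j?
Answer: 22100237/40040 ≈ 551.95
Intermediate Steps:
Q(N, P) = 1/14
G = -16767/5720 (G = -77*1/104 + 241*(-1/110) = -77/104 - 241/110 = -16767/5720 ≈ -2.9313)
-193*(Q(-18, W(6)) + G) = -193*(1/14 - 16767/5720) = -193*(-114509/40040) = 22100237/40040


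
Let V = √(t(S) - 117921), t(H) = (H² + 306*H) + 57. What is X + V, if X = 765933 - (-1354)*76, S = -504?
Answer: 868837 + 6*I*√502 ≈ 8.6884e+5 + 134.43*I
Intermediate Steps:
t(H) = 57 + H² + 306*H
V = 6*I*√502 (V = √((57 + (-504)² + 306*(-504)) - 117921) = √((57 + 254016 - 154224) - 117921) = √(99849 - 117921) = √(-18072) = 6*I*√502 ≈ 134.43*I)
X = 868837 (X = 765933 - 1*(-102904) = 765933 + 102904 = 868837)
X + V = 868837 + 6*I*√502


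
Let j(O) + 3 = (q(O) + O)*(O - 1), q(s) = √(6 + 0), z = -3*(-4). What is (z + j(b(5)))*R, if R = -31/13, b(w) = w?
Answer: -899/13 - 124*√6/13 ≈ -92.518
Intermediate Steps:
z = 12
q(s) = √6
R = -31/13 (R = -31*1/13 = -31/13 ≈ -2.3846)
j(O) = -3 + (-1 + O)*(O + √6) (j(O) = -3 + (√6 + O)*(O - 1) = -3 + (O + √6)*(-1 + O) = -3 + (-1 + O)*(O + √6))
(z + j(b(5)))*R = (12 + (-3 + 5² - 1*5 - √6 + 5*√6))*(-31/13) = (12 + (-3 + 25 - 5 - √6 + 5*√6))*(-31/13) = (12 + (17 + 4*√6))*(-31/13) = (29 + 4*√6)*(-31/13) = -899/13 - 124*√6/13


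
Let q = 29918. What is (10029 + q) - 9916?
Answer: 30031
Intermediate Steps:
(10029 + q) - 9916 = (10029 + 29918) - 9916 = 39947 - 9916 = 30031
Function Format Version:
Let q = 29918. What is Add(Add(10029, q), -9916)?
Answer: 30031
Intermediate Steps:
Add(Add(10029, q), -9916) = Add(Add(10029, 29918), -9916) = Add(39947, -9916) = 30031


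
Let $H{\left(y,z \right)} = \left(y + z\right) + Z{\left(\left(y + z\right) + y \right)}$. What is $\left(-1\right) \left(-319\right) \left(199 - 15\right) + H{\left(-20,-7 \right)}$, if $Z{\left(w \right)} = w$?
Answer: $58622$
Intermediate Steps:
$H{\left(y,z \right)} = 2 z + 3 y$ ($H{\left(y,z \right)} = \left(y + z\right) + \left(\left(y + z\right) + y\right) = \left(y + z\right) + \left(z + 2 y\right) = 2 z + 3 y$)
$\left(-1\right) \left(-319\right) \left(199 - 15\right) + H{\left(-20,-7 \right)} = \left(-1\right) \left(-319\right) \left(199 - 15\right) + \left(2 \left(-7\right) + 3 \left(-20\right)\right) = 319 \left(199 - 15\right) - 74 = 319 \cdot 184 - 74 = 58696 - 74 = 58622$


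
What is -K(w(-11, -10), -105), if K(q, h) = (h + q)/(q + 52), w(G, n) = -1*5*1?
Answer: 110/47 ≈ 2.3404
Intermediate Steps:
w(G, n) = -5 (w(G, n) = -5*1 = -5)
K(q, h) = (h + q)/(52 + q)
-K(w(-11, -10), -105) = -(-105 - 5)/(52 - 5) = -(-110)/47 = -1*(-110/47) = 110/47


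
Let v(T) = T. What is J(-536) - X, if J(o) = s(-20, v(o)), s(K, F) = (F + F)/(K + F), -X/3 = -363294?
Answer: -151493330/139 ≈ -1.0899e+6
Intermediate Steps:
X = 1089882 (X = -3*(-363294) = 1089882)
s(K, F) = 2*F/(F + K) (s(K, F) = (2*F)/(F + K) = 2*F/(F + K))
J(o) = 2*o/(-20 + o) (J(o) = 2*o/(o - 20) = 2*o/(-20 + o))
J(-536) - X = 2*(-536)/(-20 - 536) - 1*1089882 = 2*(-536)/(-556) - 1089882 = 2*(-536)*(-1/556) - 1089882 = 268/139 - 1089882 = -151493330/139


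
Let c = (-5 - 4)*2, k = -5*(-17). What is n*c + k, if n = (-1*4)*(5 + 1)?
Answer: 517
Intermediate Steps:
k = 85
c = -18 (c = -9*2 = -18)
n = -24 (n = -4*6 = -24)
n*c + k = -24*(-18) + 85 = 432 + 85 = 517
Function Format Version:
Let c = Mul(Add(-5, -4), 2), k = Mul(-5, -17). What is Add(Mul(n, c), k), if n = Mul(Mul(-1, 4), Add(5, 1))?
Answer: 517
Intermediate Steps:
k = 85
c = -18 (c = Mul(-9, 2) = -18)
n = -24 (n = Mul(-4, 6) = -24)
Add(Mul(n, c), k) = Add(Mul(-24, -18), 85) = Add(432, 85) = 517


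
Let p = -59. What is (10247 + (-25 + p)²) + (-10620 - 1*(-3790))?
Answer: 10473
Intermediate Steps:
(10247 + (-25 + p)²) + (-10620 - 1*(-3790)) = (10247 + (-25 - 59)²) + (-10620 - 1*(-3790)) = (10247 + (-84)²) + (-10620 + 3790) = (10247 + 7056) - 6830 = 17303 - 6830 = 10473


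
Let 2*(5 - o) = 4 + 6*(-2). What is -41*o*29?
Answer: -10701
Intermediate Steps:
o = 9 (o = 5 - (4 + 6*(-2))/2 = 5 - (4 - 12)/2 = 5 - ½*(-8) = 5 + 4 = 9)
-41*o*29 = -41*9*29 = -369*29 = -10701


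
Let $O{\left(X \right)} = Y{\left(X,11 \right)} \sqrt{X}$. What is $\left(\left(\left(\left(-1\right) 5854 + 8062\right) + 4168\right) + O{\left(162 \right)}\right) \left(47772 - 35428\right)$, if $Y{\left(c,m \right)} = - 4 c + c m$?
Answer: $78705344 + 125982864 \sqrt{2} \approx 2.5687 \cdot 10^{8}$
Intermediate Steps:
$O{\left(X \right)} = 7 X^{\frac{3}{2}}$ ($O{\left(X \right)} = X \left(-4 + 11\right) \sqrt{X} = X 7 \sqrt{X} = 7 X \sqrt{X} = 7 X^{\frac{3}{2}}$)
$\left(\left(\left(\left(-1\right) 5854 + 8062\right) + 4168\right) + O{\left(162 \right)}\right) \left(47772 - 35428\right) = \left(\left(\left(\left(-1\right) 5854 + 8062\right) + 4168\right) + 7 \cdot 162^{\frac{3}{2}}\right) \left(47772 - 35428\right) = \left(\left(\left(-5854 + 8062\right) + 4168\right) + 7 \cdot 1458 \sqrt{2}\right) 12344 = \left(\left(2208 + 4168\right) + 10206 \sqrt{2}\right) 12344 = \left(6376 + 10206 \sqrt{2}\right) 12344 = 78705344 + 125982864 \sqrt{2}$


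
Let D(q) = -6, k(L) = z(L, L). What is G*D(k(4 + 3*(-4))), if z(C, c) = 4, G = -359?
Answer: 2154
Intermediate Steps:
k(L) = 4
G*D(k(4 + 3*(-4))) = -359*(-6) = 2154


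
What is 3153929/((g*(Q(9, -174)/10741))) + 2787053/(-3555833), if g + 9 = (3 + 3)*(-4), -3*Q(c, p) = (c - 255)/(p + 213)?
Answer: -1565962428965748287/3207361366 ≈ -4.8824e+8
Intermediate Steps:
Q(c, p) = -(-255 + c)/(3*(213 + p)) (Q(c, p) = -(c - 255)/(3*(p + 213)) = -(-255 + c)/(3*(213 + p)))
g = -33 (g = -9 + (3 + 3)*(-4) = -9 + 6*(-4) = -9 - 24 = -33)
3153929/((g*(Q(9, -174)/10741))) + 2787053/(-3555833) = 3153929/((-33*(255 - 1*9)/(3*(213 - 174))/10741)) + 2787053/(-3555833) = 3153929/((-33*(1/3)*(255 - 9)/39/10741)) + 2787053*(-1/3555833) = 3153929/((-33*(1/3)*(1/39)*246/10741)) - 2787053/3555833 = 3153929/((-902/(13*10741))) - 2787053/3555833 = 3153929/((-33*82/418899)) - 2787053/3555833 = 3153929/(-902/139633) - 2787053/3555833 = 3153929*(-139633/902) - 2787053/3555833 = -440392568057/902 - 2787053/3555833 = -1565962428965748287/3207361366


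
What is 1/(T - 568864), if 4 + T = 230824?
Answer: -1/338044 ≈ -2.9582e-6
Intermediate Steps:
T = 230820 (T = -4 + 230824 = 230820)
1/(T - 568864) = 1/(230820 - 568864) = 1/(-338044) = -1/338044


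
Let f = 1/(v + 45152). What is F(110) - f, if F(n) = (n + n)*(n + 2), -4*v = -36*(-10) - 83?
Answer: 4443355836/180331 ≈ 24640.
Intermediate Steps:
v = -277/4 (v = -(-36*(-10) - 83)/4 = -(360 - 83)/4 = -¼*277 = -277/4 ≈ -69.250)
F(n) = 2*n*(2 + n) (F(n) = (2*n)*(2 + n) = 2*n*(2 + n))
f = 4/180331 (f = 1/(-277/4 + 45152) = 1/(180331/4) = 4/180331 ≈ 2.2181e-5)
F(110) - f = 2*110*(2 + 110) - 1*4/180331 = 2*110*112 - 4/180331 = 24640 - 4/180331 = 4443355836/180331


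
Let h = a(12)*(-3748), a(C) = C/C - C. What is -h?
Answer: -41228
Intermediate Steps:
a(C) = 1 - C
h = 41228 (h = (1 - 1*12)*(-3748) = (1 - 12)*(-3748) = -11*(-3748) = 41228)
-h = -1*41228 = -41228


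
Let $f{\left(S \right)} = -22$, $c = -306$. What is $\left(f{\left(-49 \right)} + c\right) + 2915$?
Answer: $2587$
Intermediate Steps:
$\left(f{\left(-49 \right)} + c\right) + 2915 = \left(-22 - 306\right) + 2915 = -328 + 2915 = 2587$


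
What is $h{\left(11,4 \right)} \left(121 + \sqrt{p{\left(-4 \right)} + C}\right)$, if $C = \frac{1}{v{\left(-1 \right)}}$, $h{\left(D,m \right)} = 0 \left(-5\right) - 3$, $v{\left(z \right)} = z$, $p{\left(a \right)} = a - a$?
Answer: $-363 - 3 i \approx -363.0 - 3.0 i$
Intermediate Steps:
$p{\left(a \right)} = 0$
$h{\left(D,m \right)} = -3$ ($h{\left(D,m \right)} = 0 - 3 = -3$)
$C = -1$ ($C = \frac{1}{-1} = -1$)
$h{\left(11,4 \right)} \left(121 + \sqrt{p{\left(-4 \right)} + C}\right) = - 3 \left(121 + \sqrt{0 - 1}\right) = - 3 \left(121 + \sqrt{-1}\right) = - 3 \left(121 + i\right) = -363 - 3 i$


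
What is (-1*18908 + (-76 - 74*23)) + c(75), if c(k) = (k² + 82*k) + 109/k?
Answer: -668216/75 ≈ -8909.5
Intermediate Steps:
c(k) = k² + 82*k + 109/k
(-1*18908 + (-76 - 74*23)) + c(75) = (-1*18908 + (-76 - 74*23)) + (109 + 75²*(82 + 75))/75 = (-18908 + (-76 - 1702)) + (109 + 5625*157)/75 = (-18908 - 1778) + (109 + 883125)/75 = -20686 + (1/75)*883234 = -20686 + 883234/75 = -668216/75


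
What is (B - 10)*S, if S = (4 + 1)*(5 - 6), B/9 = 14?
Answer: -580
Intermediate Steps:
B = 126 (B = 9*14 = 126)
S = -5 (S = 5*(-1) = -5)
(B - 10)*S = (126 - 10)*(-5) = 116*(-5) = -580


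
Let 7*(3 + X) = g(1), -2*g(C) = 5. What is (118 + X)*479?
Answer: 768795/14 ≈ 54914.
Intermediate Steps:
g(C) = -5/2 (g(C) = -½*5 = -5/2)
X = -47/14 (X = -3 + (⅐)*(-5/2) = -3 - 5/14 = -47/14 ≈ -3.3571)
(118 + X)*479 = (118 - 47/14)*479 = (1605/14)*479 = 768795/14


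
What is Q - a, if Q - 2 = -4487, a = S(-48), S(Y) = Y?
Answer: -4437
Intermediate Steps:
a = -48
Q = -4485 (Q = 2 - 4487 = -4485)
Q - a = -4485 - 1*(-48) = -4485 + 48 = -4437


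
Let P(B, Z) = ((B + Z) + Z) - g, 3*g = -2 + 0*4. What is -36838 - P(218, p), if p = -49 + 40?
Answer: -111116/3 ≈ -37039.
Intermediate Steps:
g = -⅔ (g = (-2 + 0*4)/3 = (-2 + 0)/3 = (⅓)*(-2) = -⅔ ≈ -0.66667)
p = -9
P(B, Z) = ⅔ + B + 2*Z (P(B, Z) = ((B + Z) + Z) - 1*(-⅔) = (B + 2*Z) + ⅔ = ⅔ + B + 2*Z)
-36838 - P(218, p) = -36838 - (⅔ + 218 + 2*(-9)) = -36838 - (⅔ + 218 - 18) = -36838 - 1*602/3 = -36838 - 602/3 = -111116/3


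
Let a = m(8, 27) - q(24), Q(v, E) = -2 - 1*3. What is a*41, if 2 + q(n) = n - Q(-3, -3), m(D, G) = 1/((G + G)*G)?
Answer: -1613965/1458 ≈ -1107.0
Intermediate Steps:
Q(v, E) = -5 (Q(v, E) = -2 - 3 = -5)
m(D, G) = 1/(2*G**2) (m(D, G) = 1/((2*G)*G) = 1/(2*G**2))
q(n) = 3 + n (q(n) = -2 + (n - 1*(-5)) = -2 + (n + 5) = -2 + (5 + n) = 3 + n)
a = -39365/1458 (a = (1/2)/27**2 - (3 + 24) = (1/2)*(1/729) - 1*27 = 1/1458 - 27 = -39365/1458 ≈ -26.999)
a*41 = -39365/1458*41 = -1613965/1458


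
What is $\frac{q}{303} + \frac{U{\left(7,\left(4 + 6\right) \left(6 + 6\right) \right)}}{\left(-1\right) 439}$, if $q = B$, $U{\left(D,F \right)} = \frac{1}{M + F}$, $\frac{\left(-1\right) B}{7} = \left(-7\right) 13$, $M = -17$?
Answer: $\frac{28802926}{13700751} \approx 2.1023$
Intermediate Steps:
$B = 637$ ($B = - 7 \left(\left(-7\right) 13\right) = \left(-7\right) \left(-91\right) = 637$)
$U{\left(D,F \right)} = \frac{1}{-17 + F}$
$q = 637$
$\frac{q}{303} + \frac{U{\left(7,\left(4 + 6\right) \left(6 + 6\right) \right)}}{\left(-1\right) 439} = \frac{637}{303} + \frac{1}{\left(-17 + \left(4 + 6\right) \left(6 + 6\right)\right) \left(\left(-1\right) 439\right)} = 637 \cdot \frac{1}{303} + \frac{1}{\left(-17 + 10 \cdot 12\right) \left(-439\right)} = \frac{637}{303} + \frac{1}{-17 + 120} \left(- \frac{1}{439}\right) = \frac{637}{303} + \frac{1}{103} \left(- \frac{1}{439}\right) = \frac{637}{303} - \frac{1}{45217} = \frac{28802926}{13700751}$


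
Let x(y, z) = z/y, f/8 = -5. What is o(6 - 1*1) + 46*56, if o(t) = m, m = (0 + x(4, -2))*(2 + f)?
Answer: 2595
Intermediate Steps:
f = -40 (f = 8*(-5) = -40)
m = 19 (m = (0 - 2/4)*(2 - 40) = (0 - 2*1/4)*(-38) = (0 - 1/2)*(-38) = -1/2*(-38) = 19)
o(t) = 19
o(6 - 1*1) + 46*56 = 19 + 46*56 = 19 + 2576 = 2595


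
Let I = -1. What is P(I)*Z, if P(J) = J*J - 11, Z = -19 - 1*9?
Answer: 280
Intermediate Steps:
Z = -28 (Z = -19 - 9 = -28)
P(J) = -11 + J² (P(J) = J² - 11 = -11 + J²)
P(I)*Z = (-11 + (-1)²)*(-28) = (-11 + 1)*(-28) = -10*(-28) = 280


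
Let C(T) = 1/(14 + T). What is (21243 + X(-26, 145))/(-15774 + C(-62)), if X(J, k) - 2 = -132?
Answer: -1013424/757153 ≈ -1.3385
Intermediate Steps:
X(J, k) = -130 (X(J, k) = 2 - 132 = -130)
(21243 + X(-26, 145))/(-15774 + C(-62)) = (21243 - 130)/(-15774 + 1/(14 - 62)) = 21113/(-15774 + 1/(-48)) = 21113/(-15774 - 1/48) = 21113/(-757153/48) = 21113*(-48/757153) = -1013424/757153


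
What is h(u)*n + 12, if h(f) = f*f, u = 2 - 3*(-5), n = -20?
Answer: -5768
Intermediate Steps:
u = 17 (u = 2 - 1*(-15) = 2 + 15 = 17)
h(f) = f**2
h(u)*n + 12 = 17**2*(-20) + 12 = 289*(-20) + 12 = -5780 + 12 = -5768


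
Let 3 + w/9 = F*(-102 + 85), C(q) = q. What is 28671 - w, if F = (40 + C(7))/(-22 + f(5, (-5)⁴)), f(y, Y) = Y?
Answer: 1923565/67 ≈ 28710.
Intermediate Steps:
F = 47/603 (F = (40 + 7)/(-22 + (-5)⁴) = 47/(-22 + 625) = 47/603 ≈ 0.077944)
w = -2608/67 (w = -27 + 9*(47*(-102 + 85)/603) = -27 + 9*((47/603)*(-17)) = -27 + 9*(-799/603) = -27 - 799/67 = -2608/67 ≈ -38.925)
28671 - w = 28671 - 1*(-2608/67) = 28671 + 2608/67 = 1923565/67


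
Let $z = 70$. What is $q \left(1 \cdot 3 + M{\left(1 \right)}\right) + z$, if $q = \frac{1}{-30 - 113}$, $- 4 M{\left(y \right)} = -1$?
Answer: $\frac{3079}{44} \approx 69.977$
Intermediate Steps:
$M{\left(y \right)} = \frac{1}{4}$ ($M{\left(y \right)} = \left(- \frac{1}{4}\right) \left(-1\right) = \frac{1}{4}$)
$q = - \frac{1}{143}$ ($q = \frac{1}{-143} = - \frac{1}{143} \approx -0.006993$)
$q \left(1 \cdot 3 + M{\left(1 \right)}\right) + z = - \frac{1 \cdot 3 + \frac{1}{4}}{143} + 70 = - \frac{3 + \frac{1}{4}}{143} + 70 = \left(- \frac{1}{143}\right) \frac{13}{4} + 70 = - \frac{1}{44} + 70 = \frac{3079}{44}$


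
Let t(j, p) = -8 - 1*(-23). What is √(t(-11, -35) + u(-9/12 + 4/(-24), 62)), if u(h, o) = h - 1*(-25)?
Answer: √1407/6 ≈ 6.2517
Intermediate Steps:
t(j, p) = 15 (t(j, p) = -8 + 23 = 15)
u(h, o) = 25 + h (u(h, o) = h + 25 = 25 + h)
√(t(-11, -35) + u(-9/12 + 4/(-24), 62)) = √(15 + (25 + (-9/12 + 4/(-24)))) = √(15 + (25 + (-9*1/12 + 4*(-1/24)))) = √(15 + (25 + (-¾ - ⅙))) = √(15 + (25 - 11/12)) = √(15 + 289/12) = √(469/12) = √1407/6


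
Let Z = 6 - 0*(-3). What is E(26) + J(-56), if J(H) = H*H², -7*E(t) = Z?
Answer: -1229318/7 ≈ -1.7562e+5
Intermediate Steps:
Z = 6 (Z = 6 - 1*0 = 6 + 0 = 6)
E(t) = -6/7 (E(t) = -⅐*6 = -6/7)
J(H) = H³
E(26) + J(-56) = -6/7 + (-56)³ = -6/7 - 175616 = -1229318/7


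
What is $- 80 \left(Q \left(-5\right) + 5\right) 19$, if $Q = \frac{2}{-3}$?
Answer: $- \frac{38000}{3} \approx -12667.0$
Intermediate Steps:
$Q = - \frac{2}{3}$ ($Q = 2 \left(- \frac{1}{3}\right) = - \frac{2}{3} \approx -0.66667$)
$- 80 \left(Q \left(-5\right) + 5\right) 19 = - 80 \left(\left(- \frac{2}{3}\right) \left(-5\right) + 5\right) 19 = - 80 \left(\frac{10}{3} + 5\right) 19 = \left(-80\right) \frac{25}{3} \cdot 19 = \left(- \frac{2000}{3}\right) 19 = - \frac{38000}{3}$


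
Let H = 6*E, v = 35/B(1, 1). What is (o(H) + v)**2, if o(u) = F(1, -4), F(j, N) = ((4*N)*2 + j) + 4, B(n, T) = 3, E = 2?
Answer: 2116/9 ≈ 235.11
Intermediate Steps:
v = 35/3 ≈ 11.667
H = 12 (H = 6*2 = 12)
F(j, N) = 4 + j + 8*N (F(j, N) = (8*N + j) + 4 = (j + 8*N) + 4 = 4 + j + 8*N)
o(u) = -27 (o(u) = 4 + 1 + 8*(-4) = 4 + 1 - 32 = -27)
(o(H) + v)**2 = (-27 + 35/3)**2 = (-46/3)**2 = 2116/9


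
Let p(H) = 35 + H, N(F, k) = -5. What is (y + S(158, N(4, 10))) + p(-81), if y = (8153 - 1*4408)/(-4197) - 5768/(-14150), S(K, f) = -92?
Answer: -4112132677/29693775 ≈ -138.48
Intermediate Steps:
y = -14391727/29693775 (y = (8153 - 4408)*(-1/4197) - 5768*(-1/14150) = 3745*(-1/4197) + 2884/7075 = -3745/4197 + 2884/7075 = -14391727/29693775 ≈ -0.48467)
(y + S(158, N(4, 10))) + p(-81) = (-14391727/29693775 - 92) + (35 - 81) = -2746219027/29693775 - 46 = -4112132677/29693775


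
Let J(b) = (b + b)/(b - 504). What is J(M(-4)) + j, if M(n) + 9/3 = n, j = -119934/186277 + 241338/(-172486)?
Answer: -2363826716453/1172751373703 ≈ -2.0156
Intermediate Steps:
j = -32821327275/16065087311 (j = -119934*1/186277 + 241338*(-1/172486) = -119934/186277 - 120669/86243 = -32821327275/16065087311 ≈ -2.0430)
M(n) = -3 + n
J(b) = 2*b/(-504 + b) (J(b) = (2*b)/(-504 + b) = 2*b/(-504 + b))
J(M(-4)) + j = 2*(-3 - 4)/(-504 + (-3 - 4)) - 32821327275/16065087311 = 2*(-7)/(-504 - 7) - 32821327275/16065087311 = 2*(-7)/(-511) - 32821327275/16065087311 = 2*(-7)*(-1/511) - 32821327275/16065087311 = 2/73 - 32821327275/16065087311 = -2363826716453/1172751373703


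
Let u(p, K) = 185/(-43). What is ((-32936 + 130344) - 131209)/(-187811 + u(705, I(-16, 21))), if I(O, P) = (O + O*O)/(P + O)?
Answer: 1453443/8076058 ≈ 0.17997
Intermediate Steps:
I(O, P) = (O + O**2)/(O + P)
u(p, K) = -185/43 (u(p, K) = 185*(-1/43) = -185/43)
((-32936 + 130344) - 131209)/(-187811 + u(705, I(-16, 21))) = ((-32936 + 130344) - 131209)/(-187811 - 185/43) = (97408 - 131209)/(-8076058/43) = -33801*(-43/8076058) = 1453443/8076058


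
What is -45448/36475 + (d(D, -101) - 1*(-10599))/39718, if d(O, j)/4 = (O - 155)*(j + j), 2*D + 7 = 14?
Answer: 3046472561/1448714050 ≈ 2.1029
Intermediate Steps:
D = 7/2 (D = -7/2 + (½)*14 = -7/2 + 7 = 7/2 ≈ 3.5000)
d(O, j) = 8*j*(-155 + O) (d(O, j) = 4*((O - 155)*(j + j)) = 4*((-155 + O)*(2*j)) = 4*(2*j*(-155 + O)) = 8*j*(-155 + O))
-45448/36475 + (d(D, -101) - 1*(-10599))/39718 = -45448/36475 + (8*(-101)*(-155 + 7/2) - 1*(-10599))/39718 = -45448*1/36475 + (8*(-101)*(-303/2) + 10599)*(1/39718) = -45448/36475 + (122412 + 10599)*(1/39718) = -45448/36475 + 133011*(1/39718) = -45448/36475 + 133011/39718 = 3046472561/1448714050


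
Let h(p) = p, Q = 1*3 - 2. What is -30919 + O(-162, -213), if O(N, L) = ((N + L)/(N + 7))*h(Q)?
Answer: -958414/31 ≈ -30917.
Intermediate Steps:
Q = 1 (Q = 3 - 2 = 1)
O(N, L) = (L + N)/(7 + N) (O(N, L) = ((N + L)/(N + 7))*1 = ((L + N)/(7 + N))*1 = (L + N)/(7 + N))
-30919 + O(-162, -213) = -30919 + (-213 - 162)/(7 - 162) = -30919 - 375/(-155) = -30919 - 1/155*(-375) = -30919 + 75/31 = -958414/31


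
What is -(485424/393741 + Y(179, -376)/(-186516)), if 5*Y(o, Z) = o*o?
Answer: -5433097019/4533271380 ≈ -1.1985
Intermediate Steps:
Y(o, Z) = o²/5 (Y(o, Z) = (o*o)/5 = o²/5)
-(485424/393741 + Y(179, -376)/(-186516)) = -(485424/393741 + ((⅕)*179²)/(-186516)) = -(485424*(1/393741) + ((⅕)*32041)*(-1/186516)) = -(53936/43749 + (32041/5)*(-1/186516)) = -(53936/43749 - 32041/932580) = -1*5433097019/4533271380 = -5433097019/4533271380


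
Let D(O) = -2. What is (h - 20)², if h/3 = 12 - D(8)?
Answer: 484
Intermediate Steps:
h = 42 (h = 3*(12 - 1*(-2)) = 3*(12 + 2) = 3*14 = 42)
(h - 20)² = (42 - 20)² = 22² = 484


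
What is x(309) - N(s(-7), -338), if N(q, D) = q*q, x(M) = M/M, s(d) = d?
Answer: -48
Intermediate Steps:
x(M) = 1
N(q, D) = q**2
x(309) - N(s(-7), -338) = 1 - 1*(-7)**2 = 1 - 1*49 = 1 - 49 = -48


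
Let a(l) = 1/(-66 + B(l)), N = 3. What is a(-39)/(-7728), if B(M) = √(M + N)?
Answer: 11/5656896 + I/5656896 ≈ 1.9445e-6 + 1.7678e-7*I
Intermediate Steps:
B(M) = √(3 + M) (B(M) = √(M + 3) = √(3 + M))
a(l) = 1/(-66 + √(3 + l))
a(-39)/(-7728) = 1/(-66 + √(3 - 39)*(-7728)) = -1/7728/(-66 + √(-36)) = -1/7728/(-66 + 6*I) = ((-66 - 6*I)/4392)*(-1/7728) = -(-66 - 6*I)/33941376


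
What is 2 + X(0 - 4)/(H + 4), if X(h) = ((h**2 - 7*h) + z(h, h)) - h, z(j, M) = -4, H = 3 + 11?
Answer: 40/9 ≈ 4.4444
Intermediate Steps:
H = 14
X(h) = -4 + h**2 - 8*h (X(h) = ((h**2 - 7*h) - 4) - h = (-4 + h**2 - 7*h) - h = -4 + h**2 - 8*h)
2 + X(0 - 4)/(H + 4) = 2 + (-4 + (0 - 4)**2 - 8*(0 - 4))/(14 + 4) = 2 + (-4 + (-4)**2 - 8*(-4))/18 = 2 + (-4 + 16 + 32)/18 = 2 + (1/18)*44 = 2 + 22/9 = 40/9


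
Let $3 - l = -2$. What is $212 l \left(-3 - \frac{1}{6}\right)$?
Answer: $- \frac{10070}{3} \approx -3356.7$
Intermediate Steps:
$l = 5$ ($l = 3 - -2 = 3 + 2 = 5$)
$212 l \left(-3 - \frac{1}{6}\right) = 212 \cdot 5 \left(-3 - \frac{1}{6}\right) = 212 \cdot 5 \left(- \frac{19}{6}\right) = 212 \left(- \frac{95}{6}\right) = - \frac{10070}{3}$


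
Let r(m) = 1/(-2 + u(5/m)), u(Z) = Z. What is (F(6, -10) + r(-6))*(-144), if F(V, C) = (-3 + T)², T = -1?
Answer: -38304/17 ≈ -2253.2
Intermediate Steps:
r(m) = 1/(-2 + 5/m)
F(V, C) = 16 (F(V, C) = (-3 - 1)² = (-4)² = 16)
(F(6, -10) + r(-6))*(-144) = (16 - 1*(-6)/(-5 + 2*(-6)))*(-144) = (16 - 1*(-6)/(-5 - 12))*(-144) = (16 - 1*(-6)/(-17))*(-144) = (16 - 1*(-6)*(-1/17))*(-144) = (16 - 6/17)*(-144) = (266/17)*(-144) = -38304/17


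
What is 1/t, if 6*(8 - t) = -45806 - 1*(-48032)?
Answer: -1/363 ≈ -0.0027548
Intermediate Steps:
t = -363 (t = 8 - (-45806 - 1*(-48032))/6 = 8 - (-45806 + 48032)/6 = 8 - ⅙*2226 = 8 - 371 = -363)
1/t = 1/(-363) = -1/363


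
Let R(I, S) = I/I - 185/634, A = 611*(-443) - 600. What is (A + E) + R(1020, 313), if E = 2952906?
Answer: 1700155771/634 ≈ 2.6816e+6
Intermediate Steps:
A = -271273 (A = -270673 - 600 = -271273)
R(I, S) = 449/634 (R(I, S) = 1 - 185*1/634 = 1 - 185/634 = 449/634)
(A + E) + R(1020, 313) = (-271273 + 2952906) + 449/634 = 2681633 + 449/634 = 1700155771/634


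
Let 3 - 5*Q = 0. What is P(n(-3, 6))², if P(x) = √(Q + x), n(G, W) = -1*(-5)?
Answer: 28/5 ≈ 5.6000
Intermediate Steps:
Q = ⅗ (Q = ⅗ - ⅕*0 = ⅗ + 0 = ⅗ ≈ 0.60000)
n(G, W) = 5
P(x) = √(⅗ + x)
P(n(-3, 6))² = (√(15 + 25*5)/5)² = (√(15 + 125)/5)² = (√140/5)² = ((2*√35)/5)² = (2*√35/5)² = 28/5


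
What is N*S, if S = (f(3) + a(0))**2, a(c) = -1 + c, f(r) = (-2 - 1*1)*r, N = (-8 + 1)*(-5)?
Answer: 3500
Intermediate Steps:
N = 35 (N = -7*(-5) = 35)
f(r) = -3*r (f(r) = (-2 - 1)*r = -3*r)
S = 100 (S = (-3*3 + (-1 + 0))**2 = (-9 - 1)**2 = (-10)**2 = 100)
N*S = 35*100 = 3500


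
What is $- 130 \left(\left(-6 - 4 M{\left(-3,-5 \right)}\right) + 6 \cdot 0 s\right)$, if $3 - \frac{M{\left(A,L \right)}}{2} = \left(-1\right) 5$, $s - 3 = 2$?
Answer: $9100$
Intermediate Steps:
$s = 5$ ($s = 3 + 2 = 5$)
$M{\left(A,L \right)} = 16$ ($M{\left(A,L \right)} = 6 - 2 \left(\left(-1\right) 5\right) = 6 - -10 = 6 + 10 = 16$)
$- 130 \left(\left(-6 - 4 M{\left(-3,-5 \right)}\right) + 6 \cdot 0 s\right) = - 130 \left(\left(-6 - 64\right) + 6 \cdot 0 \cdot 5\right) = - 130 \left(\left(-6 - 64\right) + 0 \cdot 5\right) = - 130 \left(-70 + 0\right) = \left(-130\right) \left(-70\right) = 9100$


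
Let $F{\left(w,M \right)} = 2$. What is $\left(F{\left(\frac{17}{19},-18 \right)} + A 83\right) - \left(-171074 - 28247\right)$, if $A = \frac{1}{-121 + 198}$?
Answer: $\frac{15347954}{77} \approx 1.9932 \cdot 10^{5}$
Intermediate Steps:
$A = \frac{1}{77} \approx 0.012987$
$\left(F{\left(\frac{17}{19},-18 \right)} + A 83\right) - \left(-171074 - 28247\right) = \left(2 + \frac{1}{77} \cdot 83\right) - \left(-171074 - 28247\right) = \left(2 + \frac{83}{77}\right) - \left(-171074 - 28247\right) = \frac{237}{77} - -199321 = \frac{237}{77} + 199321 = \frac{15347954}{77}$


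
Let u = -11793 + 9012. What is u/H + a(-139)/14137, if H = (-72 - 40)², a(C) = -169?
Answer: -41434933/177334528 ≈ -0.23365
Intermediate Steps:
u = -2781
H = 12544 (H = (-112)² = 12544)
u/H + a(-139)/14137 = -2781/12544 - 169/14137 = -41434933/177334528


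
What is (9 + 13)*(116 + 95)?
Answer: 4642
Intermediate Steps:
(9 + 13)*(116 + 95) = 22*211 = 4642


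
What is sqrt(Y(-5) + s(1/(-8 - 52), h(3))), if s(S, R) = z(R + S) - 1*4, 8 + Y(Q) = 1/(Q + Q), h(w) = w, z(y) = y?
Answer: I*sqrt(8205)/30 ≈ 3.0194*I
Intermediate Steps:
Y(Q) = -8 + 1/(2*Q) (Y(Q) = -8 + 1/(Q + Q) = -8 + 1/(2*Q))
s(S, R) = -4 + R + S (s(S, R) = (R + S) - 1*4 = (R + S) - 4 = -4 + R + S)
sqrt(Y(-5) + s(1/(-8 - 52), h(3))) = sqrt((-8 + (1/2)/(-5)) + (-4 + 3 + 1/(-8 - 52))) = sqrt((-8 + (1/2)*(-1/5)) + (-4 + 3 + 1/(-60))) = sqrt((-8 - 1/10) + (-4 + 3 - 1/60)) = sqrt(-81/10 - 61/60) = sqrt(-547/60) = I*sqrt(8205)/30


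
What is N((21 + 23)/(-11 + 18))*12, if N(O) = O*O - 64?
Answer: -14400/49 ≈ -293.88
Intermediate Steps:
N(O) = -64 + O² (N(O) = O² - 64 = -64 + O²)
N((21 + 23)/(-11 + 18))*12 = (-64 + ((21 + 23)/(-11 + 18))²)*12 = (-64 + (44/7)²)*12 = (-64 + 1936/49)*12 = -1200/49*12 = -14400/49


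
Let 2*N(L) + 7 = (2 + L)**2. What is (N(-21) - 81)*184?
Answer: 17664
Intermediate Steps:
N(L) = -7/2 + (2 + L)**2/2
(N(-21) - 81)*184 = ((-7/2 + (2 - 21)**2/2) - 81)*184 = ((-7/2 + (1/2)*(-19)**2) - 81)*184 = ((-7/2 + (1/2)*361) - 81)*184 = ((-7/2 + 361/2) - 81)*184 = (177 - 81)*184 = 96*184 = 17664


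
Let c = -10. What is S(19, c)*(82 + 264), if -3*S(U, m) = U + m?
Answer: -1038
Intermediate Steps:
S(U, m) = -U/3 - m/3 (S(U, m) = -(U + m)/3 = -U/3 - m/3)
S(19, c)*(82 + 264) = (-1/3*19 - 1/3*(-10))*(82 + 264) = (-19/3 + 10/3)*346 = -3*346 = -1038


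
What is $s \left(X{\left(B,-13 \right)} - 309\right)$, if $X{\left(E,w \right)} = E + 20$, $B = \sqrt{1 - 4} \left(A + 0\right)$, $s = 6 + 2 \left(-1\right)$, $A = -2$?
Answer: $-1156 - 8 i \sqrt{3} \approx -1156.0 - 13.856 i$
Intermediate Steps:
$s = 4$ ($s = 6 - 2 = 4$)
$B = - 2 i \sqrt{3}$ ($B = \sqrt{1 - 4} \left(-2 + 0\right) = \sqrt{-3} \left(-2\right) = i \sqrt{3} \left(-2\right) = - 2 i \sqrt{3} \approx - 3.4641 i$)
$X{\left(E,w \right)} = 20 + E$
$s \left(X{\left(B,-13 \right)} - 309\right) = 4 \left(\left(20 - 2 i \sqrt{3}\right) - 309\right) = 4 \left(-289 - 2 i \sqrt{3}\right) = -1156 - 8 i \sqrt{3}$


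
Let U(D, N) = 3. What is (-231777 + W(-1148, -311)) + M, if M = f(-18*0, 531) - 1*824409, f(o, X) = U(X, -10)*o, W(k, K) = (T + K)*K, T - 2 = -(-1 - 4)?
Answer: -961642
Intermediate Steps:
T = 7 (T = 2 - (-1 - 4) = 2 - 1*(-5) = 2 + 5 = 7)
W(k, K) = K*(7 + K) (W(k, K) = (7 + K)*K = K*(7 + K))
f(o, X) = 3*o
M = -824409 (M = 3*(-18*0) - 1*824409 = 3*0 - 824409 = 0 - 824409 = -824409)
(-231777 + W(-1148, -311)) + M = (-231777 - 311*(7 - 311)) - 824409 = (-231777 - 311*(-304)) - 824409 = (-231777 + 94544) - 824409 = -137233 - 824409 = -961642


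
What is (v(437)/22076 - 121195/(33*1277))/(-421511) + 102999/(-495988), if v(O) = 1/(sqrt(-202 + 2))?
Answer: -1829500316092289/8810182790555388 + I*sqrt(2)/186105536720 ≈ -0.20766 + 7.599e-12*I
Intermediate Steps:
v(O) = -I*sqrt(2)/20 (v(O) = 1/(sqrt(-200)) = 1/(10*I*sqrt(2)) = -I*sqrt(2)/20)
(v(437)/22076 - 121195/(33*1277))/(-421511) + 102999/(-495988) = (-I*sqrt(2)/20/22076 - 121195/(33*1277))/(-421511) + 102999/(-495988) = (-I*sqrt(2)/20*(1/22076) - 121195/42141)*(-1/421511) + 102999*(-1/495988) = (-I*sqrt(2)/441520 - 121195*1/42141)*(-1/421511) - 102999/495988 = (-I*sqrt(2)/441520 - 121195/42141)*(-1/421511) - 102999/495988 = (-121195/42141 - I*sqrt(2)/441520)*(-1/421511) - 102999/495988 = (121195/17762895051 + I*sqrt(2)/186105536720) - 102999/495988 = -1829500316092289/8810182790555388 + I*sqrt(2)/186105536720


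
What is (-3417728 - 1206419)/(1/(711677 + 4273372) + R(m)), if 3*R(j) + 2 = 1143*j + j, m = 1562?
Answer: -23051599378203/2969304556459 ≈ -7.7633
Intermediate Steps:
R(j) = -2/3 + 1144*j/3 (R(j) = -2/3 + (1143*j + j)/3 = -2/3 + (1144*j)/3 = -2/3 + 1144*j/3)
(-3417728 - 1206419)/(1/(711677 + 4273372) + R(m)) = (-3417728 - 1206419)/(1/(711677 + 4273372) + (-2/3 + (1144/3)*1562)) = -4624147/(1/4985049 + (-2/3 + 1786928/3)) = -4624147/(1/4985049 + 595642) = -4624147/2969304556459/4985049 = -4624147*4985049/2969304556459 = -23051599378203/2969304556459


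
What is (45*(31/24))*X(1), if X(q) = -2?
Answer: -465/4 ≈ -116.25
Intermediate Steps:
(45*(31/24))*X(1) = (45*(31/24))*(-2) = (465/8)*(-2) = -465/4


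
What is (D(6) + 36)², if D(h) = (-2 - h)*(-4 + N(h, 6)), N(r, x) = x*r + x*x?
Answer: 258064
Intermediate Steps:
N(r, x) = x² + r*x (N(r, x) = r*x + x² = x² + r*x)
D(h) = (-2 - h)*(32 + 6*h) (D(h) = (-2 - h)*(-4 + 6*(h + 6)) = (-2 - h)*(-4 + 6*(6 + h)) = (-2 - h)*(-4 + (36 + 6*h)) = (-2 - h)*(32 + 6*h))
(D(6) + 36)² = ((-64 - 44*6 - 6*6²) + 36)² = ((-64 - 264 - 6*36) + 36)² = ((-64 - 264 - 216) + 36)² = (-544 + 36)² = (-508)² = 258064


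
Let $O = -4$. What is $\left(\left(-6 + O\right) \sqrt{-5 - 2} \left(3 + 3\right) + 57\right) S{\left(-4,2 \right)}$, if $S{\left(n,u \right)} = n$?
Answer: $-228 + 240 i \sqrt{7} \approx -228.0 + 634.98 i$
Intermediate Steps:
$\left(\left(-6 + O\right) \sqrt{-5 - 2} \left(3 + 3\right) + 57\right) S{\left(-4,2 \right)} = \left(\left(-6 - 4\right) \sqrt{-5 - 2} \left(3 + 3\right) + 57\right) \left(-4\right) = \left(- 10 \sqrt{-7} \cdot 6 + 57\right) \left(-4\right) = \left(- 10 i \sqrt{7} \cdot 6 + 57\right) \left(-4\right) = \left(- 10 \cdot 6 i \sqrt{7} + 57\right) \left(-4\right) = \left(- 60 i \sqrt{7} + 57\right) \left(-4\right) = \left(57 - 60 i \sqrt{7}\right) \left(-4\right) = -228 + 240 i \sqrt{7}$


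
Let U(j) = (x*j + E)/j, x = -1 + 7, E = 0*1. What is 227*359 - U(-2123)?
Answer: 81487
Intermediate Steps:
E = 0
x = 6
U(j) = 6 (U(j) = (6*j + 0)/j = (6*j)/j = 6)
227*359 - U(-2123) = 227*359 - 1*6 = 81493 - 6 = 81487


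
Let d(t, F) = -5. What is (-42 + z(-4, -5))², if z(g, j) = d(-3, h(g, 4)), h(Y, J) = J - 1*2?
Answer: 2209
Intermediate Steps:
h(Y, J) = -2 + J (h(Y, J) = J - 2 = -2 + J)
z(g, j) = -5
(-42 + z(-4, -5))² = (-42 - 5)² = (-47)² = 2209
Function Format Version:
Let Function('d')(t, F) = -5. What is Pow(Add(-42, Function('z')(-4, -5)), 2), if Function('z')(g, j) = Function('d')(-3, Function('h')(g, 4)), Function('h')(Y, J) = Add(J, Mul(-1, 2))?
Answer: 2209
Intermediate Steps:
Function('h')(Y, J) = Add(-2, J) (Function('h')(Y, J) = Add(J, -2) = Add(-2, J))
Function('z')(g, j) = -5
Pow(Add(-42, Function('z')(-4, -5)), 2) = Pow(Add(-42, -5), 2) = Pow(-47, 2) = 2209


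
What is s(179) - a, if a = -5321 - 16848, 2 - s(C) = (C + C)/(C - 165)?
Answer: 155018/7 ≈ 22145.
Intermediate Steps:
s(C) = 2 - 2*C/(-165 + C) (s(C) = 2 - (C + C)/(C - 165) = 2 - 2*C/(-165 + C))
a = -22169
s(179) - a = -330/(-165 + 179) - 1*(-22169) = -330/14 + 22169 = -330*1/14 + 22169 = -165/7 + 22169 = 155018/7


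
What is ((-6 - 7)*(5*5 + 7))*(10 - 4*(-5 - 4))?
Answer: -19136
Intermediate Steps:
((-6 - 7)*(5*5 + 7))*(10 - 4*(-5 - 4)) = (-13*(25 + 7))*(10 - 4*(-9)) = (-13*32)*(10 + 36) = -416*46 = -19136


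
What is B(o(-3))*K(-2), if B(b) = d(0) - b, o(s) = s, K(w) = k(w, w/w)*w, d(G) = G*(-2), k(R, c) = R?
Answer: 12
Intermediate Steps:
d(G) = -2*G
K(w) = w² (K(w) = w*w = w²)
B(b) = -b (B(b) = -2*0 - b = 0 - b = -b)
B(o(-3))*K(-2) = -1*(-3)*(-2)² = 3*4 = 12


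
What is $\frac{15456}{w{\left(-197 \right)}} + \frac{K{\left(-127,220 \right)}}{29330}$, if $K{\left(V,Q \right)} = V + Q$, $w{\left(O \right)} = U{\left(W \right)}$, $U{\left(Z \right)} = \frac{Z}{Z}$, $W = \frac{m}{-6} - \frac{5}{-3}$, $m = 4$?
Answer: $\frac{453324573}{29330} \approx 15456.0$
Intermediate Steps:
$W = 1$ ($W = \frac{4}{-6} - \frac{5}{-3} = 4 \left(- \frac{1}{6}\right) - - \frac{5}{3} = - \frac{2}{3} + \frac{5}{3} = 1$)
$U{\left(Z \right)} = 1$
$w{\left(O \right)} = 1$
$K{\left(V,Q \right)} = Q + V$
$\frac{15456}{w{\left(-197 \right)}} + \frac{K{\left(-127,220 \right)}}{29330} = \frac{15456}{1} + \frac{220 - 127}{29330} = 15456 \cdot 1 + 93 \cdot \frac{1}{29330} = 15456 + \frac{93}{29330} = \frac{453324573}{29330}$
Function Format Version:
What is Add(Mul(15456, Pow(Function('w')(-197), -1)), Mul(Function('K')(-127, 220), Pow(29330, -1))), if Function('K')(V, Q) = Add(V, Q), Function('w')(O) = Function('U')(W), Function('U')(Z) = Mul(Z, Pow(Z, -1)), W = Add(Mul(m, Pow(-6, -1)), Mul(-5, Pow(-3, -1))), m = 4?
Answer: Rational(453324573, 29330) ≈ 15456.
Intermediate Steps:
W = 1 (W = Add(Mul(4, Pow(-6, -1)), Mul(-5, Pow(-3, -1))) = Add(Mul(4, Rational(-1, 6)), Mul(-5, Rational(-1, 3))) = Add(Rational(-2, 3), Rational(5, 3)) = 1)
Function('U')(Z) = 1
Function('w')(O) = 1
Function('K')(V, Q) = Add(Q, V)
Add(Mul(15456, Pow(Function('w')(-197), -1)), Mul(Function('K')(-127, 220), Pow(29330, -1))) = Add(Mul(15456, Pow(1, -1)), Mul(Add(220, -127), Pow(29330, -1))) = Add(Mul(15456, 1), Mul(93, Rational(1, 29330))) = Add(15456, Rational(93, 29330)) = Rational(453324573, 29330)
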